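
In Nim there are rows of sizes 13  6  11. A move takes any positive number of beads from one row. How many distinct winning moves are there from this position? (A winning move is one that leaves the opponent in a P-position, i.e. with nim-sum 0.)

Compute the nim-sum pairwise:
13 ⊕ 6 = 11
11 ⊕ 11 = 0
The nim-sum is already 0, so every move leaves a nonzero nim-sum — there are no winning moves.

0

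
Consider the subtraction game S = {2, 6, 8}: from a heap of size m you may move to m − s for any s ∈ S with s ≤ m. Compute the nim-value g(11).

3

Build the Grundy sequence with g(k) = mex{g(k−s) : s ∈ {2, 6, 8}, s ≤ k}:
k:     0  1  2  3  4  5  6  7  8  9 10 11
g(k):  0  0  1  1  0  0  1  1  2  2  3  3
So g(11) = 3.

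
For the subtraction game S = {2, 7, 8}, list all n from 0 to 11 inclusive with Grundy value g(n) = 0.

Grundy values for subtraction set {2, 7, 8}:
k:     0  1  2  3  4  5  6  7  8  9 10 11
g(k):  0  0  1  1  0  0  1  1  2  2  0  3
The P-positions (g = 0) in 0..11 are 0, 1, 4, 5, 10.

0, 1, 4, 5, 10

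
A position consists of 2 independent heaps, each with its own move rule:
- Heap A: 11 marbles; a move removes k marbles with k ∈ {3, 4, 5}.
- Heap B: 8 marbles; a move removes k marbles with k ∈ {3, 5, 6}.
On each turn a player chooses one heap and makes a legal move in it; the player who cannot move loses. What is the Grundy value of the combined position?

3

Grundy values for heap A (subtraction set {3, 4, 5}):
k:     0  1  2  3  4  5  6  7  8  9 10 11
g(k):  0  0  0  1  1  1  2  2  0  0  0  1
So g(11) = 1.
Grundy values for heap B (subtraction set {3, 5, 6}):
k:     0  1  2  3  4  5  6  7  8
g(k):  0  0  0  1  1  1  2  2  2
So g(8) = 2.
By the Sprague-Grundy theorem, the Grundy value of a sum of independent games is the XOR of the component values.
Combined value = 1 ⊕ 2 = 3.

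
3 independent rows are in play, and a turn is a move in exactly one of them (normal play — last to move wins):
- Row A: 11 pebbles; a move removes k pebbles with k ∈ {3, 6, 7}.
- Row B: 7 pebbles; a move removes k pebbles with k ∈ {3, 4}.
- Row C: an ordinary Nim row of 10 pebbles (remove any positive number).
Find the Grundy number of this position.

10

For row A, compute g(0), g(1), … with moves {3, 6, 7}:
k:     0  1  2  3  4  5  6  7  8  9 10 11
g(k):  0  0  0  1  1  1  2  2  2  3  0  0
So g(11) = 0.
For row B, compute g(0), g(1), … with moves {3, 4}:
k:     0  1  2  3  4  5  6  7
g(k):  0  0  0  1  1  1  2  0
So g(7) = 0.
Row C is a plain Nim row of size 10, so its Grundy value is 10.
The value of a disjunctive sum is the nim-sum of the parts.
Combined value = 0 ⊕ 0 ⊕ 10 = 10.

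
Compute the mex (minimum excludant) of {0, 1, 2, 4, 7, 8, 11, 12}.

3

The values 0, 1, 2 are all present; 3 is the first non-negative integer missing from the set.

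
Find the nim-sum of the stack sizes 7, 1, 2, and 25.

29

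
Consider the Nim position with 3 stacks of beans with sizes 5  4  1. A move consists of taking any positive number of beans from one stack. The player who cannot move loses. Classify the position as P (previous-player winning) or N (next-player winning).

P-position

Write each in binary and XOR column by column:
  101  (5)
  100  (4)
  001  (1)
  ---
  000  (0)
The nim-sum is 0, so this is a P-position: the player to move is in a losing position under optimal play.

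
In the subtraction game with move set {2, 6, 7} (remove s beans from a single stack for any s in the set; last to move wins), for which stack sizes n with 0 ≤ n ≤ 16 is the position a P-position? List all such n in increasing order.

0, 1, 4, 5, 9, 13, 14

Grundy values for subtraction set {2, 6, 7}:
k:     0  1  2  3  4  5  6  7  8  9 10 11 12 13 14 15 16
g(k):  0  0  1  1  0  0  1  1  2  0  3  1  2  0  0  1  1
The P-positions (g = 0) in 0..16 are 0, 1, 4, 5, 9, 13, 14.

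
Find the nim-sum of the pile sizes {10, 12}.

6

Bitwise XOR of the heap sizes:
  1010  (10)
  1100  (12)
  ----
  0110  (6)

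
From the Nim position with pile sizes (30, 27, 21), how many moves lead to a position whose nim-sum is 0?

Bitwise XOR of the heap sizes:
  11110  (30)
  11011  (27)
  10101  (21)
  -----
  10000  (16)
The overall nim-sum is X = 16. A pile of size p has a winning move iff p XOR X < p (reduce it to p XOR X).
  30: 30 XOR 16 = 14 < 30 — winning move (to 14).
  27: 27 XOR 16 = 11 < 27 — winning move (to 11).
  21: 21 XOR 16 = 5 < 21 — winning move (to 5).
That gives 3 winning moves.

3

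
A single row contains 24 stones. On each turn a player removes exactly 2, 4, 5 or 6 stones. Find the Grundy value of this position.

0

Build the Grundy sequence with g(k) = mex{g(k−s) : s ∈ {2, 4, 5, 6}, s ≤ k}:
k:     0  1  2  3  4  5  6  7  8  9 10 11 12 13 14 15 16 17 18 19 20 21 22 23 24
g(k):  0  0  1  1  2  2  3  3  0  0  1  1  2  2  3  3  0  0  1  1  2  2  3  3  0
So g(24) = 0.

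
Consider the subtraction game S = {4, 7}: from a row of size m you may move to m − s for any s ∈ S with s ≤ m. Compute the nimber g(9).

2

Grundy values for subtraction set {4, 7}:
g(0) = mex{} = 0
g(1) = mex{} = 0
g(2) = mex{} = 0
g(3) = mex{} = 0
g(4) = mex{0} = 1
g(5) = mex{0} = 1
g(6) = mex{0} = 1
g(7) = mex{0} = 1
g(8) = mex{0,1} = 2
g(9) = mex{0,1} = 2
So g(9) = 2.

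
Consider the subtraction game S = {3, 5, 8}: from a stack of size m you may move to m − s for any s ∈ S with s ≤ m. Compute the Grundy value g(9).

Compute g(0), g(1), … for moves {3, 5, 8}:
k:     0  1  2  3  4  5  6  7  8  9
g(k):  0  0  0  1  1  1  2  2  2  3
So g(9) = 3.

3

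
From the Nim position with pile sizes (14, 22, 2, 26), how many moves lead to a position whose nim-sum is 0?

Compute the nim-sum pairwise:
14 XOR 22 = 24
24 XOR 2 = 26
26 XOR 26 = 0
The nim-sum is already 0, so every move leaves a nonzero nim-sum — there are no winning moves.

0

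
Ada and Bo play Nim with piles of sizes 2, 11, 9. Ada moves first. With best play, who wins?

Write each in binary and XOR column by column:
  0010  (2)
  1011  (11)
  1001  (9)
  ----
  0000  (0)
The nim-sum is 0, so this is a P-position: the player to move is in a losing position under optimal play; Ada is about to move from it and so loses — Bo wins.

Bo wins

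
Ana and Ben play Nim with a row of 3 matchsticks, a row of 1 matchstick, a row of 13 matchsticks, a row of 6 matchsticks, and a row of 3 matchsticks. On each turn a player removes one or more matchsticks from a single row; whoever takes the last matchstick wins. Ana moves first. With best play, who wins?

Write each in binary and XOR column by column:
  0011  (3)
  0001  (1)
  1101  (13)
  0110  (6)
  0011  (3)
  ----
  1010  (10)
The nim-sum is 10 ≠ 0, so this is an N-position: the player to move can win; Ana has a winning move.

Ana wins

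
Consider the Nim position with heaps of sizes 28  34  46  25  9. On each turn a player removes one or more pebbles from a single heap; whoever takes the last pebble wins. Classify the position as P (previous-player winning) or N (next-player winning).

Write each in binary and XOR column by column:
  011100  (28)
  100010  (34)
  101110  (46)
  011001  (25)
  001001  (9)
  ------
  000000  (0)
The nim-sum is 0, so this is a P-position: the player to move is in a losing position under optimal play.

P-position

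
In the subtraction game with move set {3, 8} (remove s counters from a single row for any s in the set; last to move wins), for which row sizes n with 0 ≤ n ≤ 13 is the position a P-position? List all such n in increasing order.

0, 1, 2, 6, 7, 11, 12, 13

Compute g(0), g(1), … for moves {3, 8}:
k:     0  1  2  3  4  5  6  7  8  9 10 11 12 13
g(k):  0  0  0  1  1  1  0  0  2  1  1  0  0  0
The P-positions (g = 0) in 0..13 are 0, 1, 2, 6, 7, 11, 12, 13.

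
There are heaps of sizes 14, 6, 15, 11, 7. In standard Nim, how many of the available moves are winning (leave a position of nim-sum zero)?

3

Nim-sum: 14 ^ 6 ^ 15 ^ 11 ^ 7 = 11.
The overall nim-sum is X = 11. A heap of size p has a winning move iff p XOR X < p (reduce it to p XOR X).
  14: 14 XOR 11 = 5 < 14 — winning move (to 5).
  6: 6 XOR 11 = 13 ≥ 6 — no move.
  15: 15 XOR 11 = 4 < 15 — winning move (to 4).
  11: 11 XOR 11 = 0 < 11 — winning move (to 0).
  7: 7 XOR 11 = 12 ≥ 7 — no move.
That gives 3 winning moves.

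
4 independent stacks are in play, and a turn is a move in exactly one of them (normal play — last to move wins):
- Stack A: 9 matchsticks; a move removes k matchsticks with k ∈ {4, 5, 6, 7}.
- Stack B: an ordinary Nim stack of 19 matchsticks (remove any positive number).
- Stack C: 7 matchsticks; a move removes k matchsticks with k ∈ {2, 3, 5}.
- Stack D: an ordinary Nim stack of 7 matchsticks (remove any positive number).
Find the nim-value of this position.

For stack A, compute g(0), g(1), … with moves {4, 5, 6, 7}:
k:     0  1  2  3  4  5  6  7  8  9
g(k):  0  0  0  0  1  1  1  1  2  2
So g(9) = 2.
Stack B is a plain Nim stack of size 19, so its Grundy value is 19.
For stack C, compute g(0), g(1), … with moves {2, 3, 5}:
k:     0  1  2  3  4  5  6  7
g(k):  0  0  1  1  2  2  3  0
So g(7) = 0.
Stack D is a plain Nim stack of size 7, so its Grundy value is 7.
The value of a disjunctive sum is the nim-sum of the parts.
Combined value = 2 XOR 19 XOR 0 XOR 7 = 22.

22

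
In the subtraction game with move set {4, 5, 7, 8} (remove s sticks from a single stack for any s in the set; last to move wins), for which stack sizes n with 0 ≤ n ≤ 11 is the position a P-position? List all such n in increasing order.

Build the Grundy sequence with g(k) = mex{g(k−s) : s ∈ {4, 5, 7, 8}, s ≤ k}:
g(0) = mex{} = 0
g(1) = mex{} = 0
g(2) = mex{} = 0
g(3) = mex{} = 0
g(4) = mex{0} = 1
g(5) = mex{0} = 1
g(6) = mex{0} = 1
g(7) = mex{0} = 1
g(8) = mex{0,1} = 2
g(9) = mex{0,1} = 2
g(10) = mex{0,1} = 2
g(11) = mex{0,1} = 2
The P-positions (g = 0) in 0..11 are 0, 1, 2, 3.

0, 1, 2, 3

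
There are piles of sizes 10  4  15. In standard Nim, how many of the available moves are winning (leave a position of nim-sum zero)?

1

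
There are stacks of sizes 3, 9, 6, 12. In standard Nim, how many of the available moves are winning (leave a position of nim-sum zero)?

Compute the nim-sum pairwise:
3 ^ 9 = 10
10 ^ 6 = 12
12 ^ 12 = 0
The nim-sum is already 0, so every move leaves a nonzero nim-sum — there are no winning moves.

0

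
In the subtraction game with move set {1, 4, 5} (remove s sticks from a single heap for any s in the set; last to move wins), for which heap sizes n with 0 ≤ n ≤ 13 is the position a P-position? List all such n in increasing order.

0, 2, 8, 10

Compute g(0), g(1), … for moves {1, 4, 5}:
k:     0  1  2  3  4  5  6  7  8  9 10 11 12 13
g(k):  0  1  0  1  2  3  2  3  0  1  0  1  2  3
The P-positions (g = 0) in 0..13 are 0, 2, 8, 10.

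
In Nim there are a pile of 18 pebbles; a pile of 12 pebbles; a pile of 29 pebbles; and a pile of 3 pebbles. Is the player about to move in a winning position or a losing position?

Losing position

Nim-sum: 18 ⊕ 12 ⊕ 29 ⊕ 3 = 0.
The nim-sum is 0, so this is a P-position: the player to move is in a losing position under optimal play.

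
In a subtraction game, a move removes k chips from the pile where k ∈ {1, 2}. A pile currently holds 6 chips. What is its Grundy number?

Compute g(0), g(1), … for moves {1, 2}:
k:     0  1  2  3  4  5  6
g(k):  0  1  2  0  1  2  0
So g(6) = 0.

0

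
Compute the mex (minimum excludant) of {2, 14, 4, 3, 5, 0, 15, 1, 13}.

The values 0, 1, 2, 3, 4, 5 are all present; 6 is the first non-negative integer missing from the set.

6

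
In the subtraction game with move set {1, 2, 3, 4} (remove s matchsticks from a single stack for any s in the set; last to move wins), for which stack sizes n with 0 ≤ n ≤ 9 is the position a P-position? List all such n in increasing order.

0, 5

Compute g(0), g(1), … for moves {1, 2, 3, 4}:
k:     0  1  2  3  4  5  6  7  8  9
g(k):  0  1  2  3  4  0  1  2  3  4
The P-positions (g = 0) in 0..9 are 0, 5.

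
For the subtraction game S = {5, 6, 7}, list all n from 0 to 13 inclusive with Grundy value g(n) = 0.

0, 1, 2, 3, 4, 12, 13

Compute g(0), g(1), … for moves {5, 6, 7}:
g(0) = mex{} = 0
g(1) = mex{} = 0
g(2) = mex{} = 0
g(3) = mex{} = 0
g(4) = mex{} = 0
g(5) = mex{0} = 1
g(6) = mex{0} = 1
g(7) = mex{0} = 1
g(8) = mex{0} = 1
g(9) = mex{0} = 1
g(10) = mex{0,1} = 2
g(11) = mex{0,1} = 2
g(12) = mex{1} = 0
g(13) = mex{1} = 0
The P-positions (g = 0) in 0..13 are 0, 1, 2, 3, 4, 12, 13.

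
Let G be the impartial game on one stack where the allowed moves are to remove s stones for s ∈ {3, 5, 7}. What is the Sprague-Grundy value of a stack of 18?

Grundy values for subtraction set {3, 5, 7}:
k:     0  1  2  3  4  5  6  7  8  9 10 11 12 13 14 15 16 17 18
g(k):  0  0  0  1  1  1  2  2  2  3  0  0  0  1  1  1  2  2  2
So g(18) = 2.

2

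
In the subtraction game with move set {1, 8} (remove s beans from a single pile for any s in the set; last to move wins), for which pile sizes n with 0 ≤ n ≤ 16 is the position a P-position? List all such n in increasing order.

0, 2, 4, 6, 9, 11, 13, 15

Compute g(0), g(1), … for moves {1, 8}:
k:     0  1  2  3  4  5  6  7  8  9 10 11 12 13 14 15 16
g(k):  0  1  0  1  0  1  0  1  2  0  1  0  1  0  1  0  1
The P-positions (g = 0) in 0..16 are 0, 2, 4, 6, 9, 11, 13, 15.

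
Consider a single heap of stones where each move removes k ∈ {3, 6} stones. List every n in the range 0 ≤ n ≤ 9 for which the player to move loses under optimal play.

0, 1, 2, 9

Build the Grundy sequence with g(k) = mex{g(k−s) : s ∈ {3, 6}, s ≤ k}:
g(0) = mex{} = 0
g(1) = mex{} = 0
g(2) = mex{} = 0
g(3) = mex{0} = 1
g(4) = mex{0} = 1
g(5) = mex{0} = 1
g(6) = mex{0,1} = 2
g(7) = mex{0,1} = 2
g(8) = mex{0,1} = 2
g(9) = mex{1,2} = 0
The P-positions (g = 0) in 0..9 are 0, 1, 2, 9.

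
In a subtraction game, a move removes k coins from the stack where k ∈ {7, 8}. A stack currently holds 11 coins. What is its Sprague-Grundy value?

1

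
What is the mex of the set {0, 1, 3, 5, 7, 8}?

2

The values 0, 1 are all present; 2 is the first non-negative integer missing from the set.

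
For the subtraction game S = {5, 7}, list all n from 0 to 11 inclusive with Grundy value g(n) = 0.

Grundy values for subtraction set {5, 7}:
k:     0  1  2  3  4  5  6  7  8  9 10 11
g(k):  0  0  0  0  0  1  1  1  1  1  2  2
The P-positions (g = 0) in 0..11 are 0, 1, 2, 3, 4.

0, 1, 2, 3, 4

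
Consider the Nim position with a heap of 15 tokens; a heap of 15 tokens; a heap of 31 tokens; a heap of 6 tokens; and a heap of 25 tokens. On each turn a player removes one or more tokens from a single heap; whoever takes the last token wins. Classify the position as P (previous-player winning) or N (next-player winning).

Compute the nim-sum pairwise:
15 ^ 15 = 0
0 ^ 31 = 31
31 ^ 6 = 25
25 ^ 25 = 0
The nim-sum is 0, so this is a P-position: the player to move is in a losing position under optimal play.

P-position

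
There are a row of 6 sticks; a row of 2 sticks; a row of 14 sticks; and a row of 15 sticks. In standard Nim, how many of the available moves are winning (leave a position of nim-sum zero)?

3

Nim-sum: 6 ^ 2 ^ 14 ^ 15 = 5.
The overall nim-sum is X = 5. A row of size p has a winning move iff p XOR X < p (reduce it to p XOR X).
  6: 6 XOR 5 = 3 < 6 — winning move (to 3).
  2: 2 XOR 5 = 7 ≥ 2 — no move.
  14: 14 XOR 5 = 11 < 14 — winning move (to 11).
  15: 15 XOR 5 = 10 < 15 — winning move (to 10).
That gives 3 winning moves.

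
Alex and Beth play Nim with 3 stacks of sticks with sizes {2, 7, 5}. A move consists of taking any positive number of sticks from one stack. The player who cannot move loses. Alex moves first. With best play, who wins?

In binary:
  010  (2)
  111  (7)
  101  (5)
  ---
  000  (0)
The nim-sum is 0, so this is a P-position: the player to move is in a losing position under optimal play; Alex is about to move from it and so loses — Beth wins.

Beth wins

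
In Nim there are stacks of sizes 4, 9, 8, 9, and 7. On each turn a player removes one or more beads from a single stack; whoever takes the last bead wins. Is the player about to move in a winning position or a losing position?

Winning position

Nim-sum: 4 ⊕ 9 ⊕ 8 ⊕ 9 ⊕ 7 = 11.
The nim-sum is 11 ≠ 0, so this is an N-position: the player to move can win.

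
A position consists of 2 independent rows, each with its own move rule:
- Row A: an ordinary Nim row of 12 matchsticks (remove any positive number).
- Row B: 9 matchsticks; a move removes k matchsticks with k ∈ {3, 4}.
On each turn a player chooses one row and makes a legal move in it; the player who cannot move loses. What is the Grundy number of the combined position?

12

Row A is a plain Nim row of size 12, so its Grundy value is 12.
Build the Grundy sequence for row B with g(k) = mex{g(k−s) : s ∈ {3, 4}, s ≤ k}:
k:     0  1  2  3  4  5  6  7  8  9
g(k):  0  0  0  1  1  1  2  0  0  0
So g(9) = 0.
By the Sprague-Grundy theorem, the Grundy value of a sum of independent games is the XOR of the component values.
Combined value = 12 ⊕ 0 = 12.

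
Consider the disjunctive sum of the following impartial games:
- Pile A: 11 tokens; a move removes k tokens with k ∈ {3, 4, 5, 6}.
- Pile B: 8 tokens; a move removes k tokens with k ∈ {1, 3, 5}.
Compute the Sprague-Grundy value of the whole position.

0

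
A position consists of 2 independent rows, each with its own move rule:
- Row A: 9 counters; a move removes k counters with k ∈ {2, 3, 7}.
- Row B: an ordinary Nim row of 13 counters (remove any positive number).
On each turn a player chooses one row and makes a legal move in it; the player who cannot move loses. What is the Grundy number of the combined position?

15

Build the Grundy sequence for row A with g(k) = mex{g(k−s) : s ∈ {2, 3, 7}, s ≤ k}:
g(0) = mex{} = 0
g(1) = mex{} = 0
g(2) = mex{0} = 1
g(3) = mex{0} = 1
g(4) = mex{0,1} = 2
g(5) = mex{1} = 0
g(6) = mex{1,2} = 0
g(7) = mex{0,2} = 1
g(8) = mex{0} = 1
g(9) = mex{0,1} = 2
So g(9) = 2.
Row B is a plain Nim row of size 13, so its Grundy value is 13.
By the Sprague-Grundy theorem, the Grundy value of a sum of independent games is the XOR of the component values.
Combined value = 2 XOR 13 = 15.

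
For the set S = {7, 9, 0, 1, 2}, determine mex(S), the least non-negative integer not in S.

3

The values 0, 1, 2 are all present; 3 is the first non-negative integer missing from the set.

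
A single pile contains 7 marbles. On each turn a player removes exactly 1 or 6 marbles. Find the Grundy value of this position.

Build the Grundy sequence with g(k) = mex{g(k−s) : s ∈ {1, 6}, s ≤ k}:
g(0) = mex{} = 0
g(1) = mex{0} = 1
g(2) = mex{1} = 0
g(3) = mex{0} = 1
g(4) = mex{1} = 0
g(5) = mex{0} = 1
g(6) = mex{0,1} = 2
g(7) = mex{1,2} = 0
So g(7) = 0.

0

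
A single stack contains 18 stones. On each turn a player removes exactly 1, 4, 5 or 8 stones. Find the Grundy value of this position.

Grundy values for subtraction set {1, 4, 5, 8}:
k:     0  1  2  3  4  5  6  7  8  9 10 11 12 13 14 15 16 17 18
g(k):  0  1  0  1  2  3  2  3  4  0  1  0  1  2  3  2  3  4  0
So g(18) = 0.

0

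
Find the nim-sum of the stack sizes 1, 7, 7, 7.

6

Compute the nim-sum pairwise:
1 ⊕ 7 = 6
6 ⊕ 7 = 1
1 ⊕ 7 = 6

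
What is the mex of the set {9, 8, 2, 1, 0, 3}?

4

The values 0, 1, 2, 3 are all present; 4 is the first non-negative integer missing from the set.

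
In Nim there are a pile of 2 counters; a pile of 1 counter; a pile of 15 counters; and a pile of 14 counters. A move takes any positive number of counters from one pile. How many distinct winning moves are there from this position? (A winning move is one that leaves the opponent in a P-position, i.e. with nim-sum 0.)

3

In binary:
  0010  (2)
  0001  (1)
  1111  (15)
  1110  (14)
  ----
  0010  (2)
The overall nim-sum is X = 2. A pile of size p has a winning move iff p XOR X < p (reduce it to p XOR X).
  2: 2 XOR 2 = 0 < 2 — winning move (to 0).
  1: 1 XOR 2 = 3 ≥ 1 — no move.
  15: 15 XOR 2 = 13 < 15 — winning move (to 13).
  14: 14 XOR 2 = 12 < 14 — winning move (to 12).
That gives 3 winning moves.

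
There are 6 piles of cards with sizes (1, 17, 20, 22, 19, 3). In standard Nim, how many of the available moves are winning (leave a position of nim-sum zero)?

3

Nim-sum: 1 ^ 17 ^ 20 ^ 22 ^ 19 ^ 3 = 2.
The overall nim-sum is X = 2. A pile of size p has a winning move iff p XOR X < p (reduce it to p XOR X).
  1: 1 XOR 2 = 3 ≥ 1 — no move.
  17: 17 XOR 2 = 19 ≥ 17 — no move.
  20: 20 XOR 2 = 22 ≥ 20 — no move.
  22: 22 XOR 2 = 20 < 22 — winning move (to 20).
  19: 19 XOR 2 = 17 < 19 — winning move (to 17).
  3: 3 XOR 2 = 1 < 3 — winning move (to 1).
That gives 3 winning moves.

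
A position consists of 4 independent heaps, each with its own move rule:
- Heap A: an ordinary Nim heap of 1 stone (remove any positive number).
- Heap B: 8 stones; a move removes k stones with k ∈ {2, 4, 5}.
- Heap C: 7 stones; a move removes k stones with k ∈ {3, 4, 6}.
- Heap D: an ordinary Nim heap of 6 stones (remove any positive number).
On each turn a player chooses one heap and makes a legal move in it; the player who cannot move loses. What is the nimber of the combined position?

5

Heap A is a plain Nim heap of size 1, so its Grundy value is 1.
Grundy values for heap B (subtraction set {2, 4, 5}):
k:     0  1  2  3  4  5  6  7  8
g(k):  0  0  1  1  2  2  3  0  0
So g(8) = 0.
Grundy values for heap C (subtraction set {3, 4, 6}):
g(0) = mex{} = 0
g(1) = mex{} = 0
g(2) = mex{} = 0
g(3) = mex{0} = 1
g(4) = mex{0} = 1
g(5) = mex{0} = 1
g(6) = mex{0,1} = 2
g(7) = mex{0,1} = 2
So g(7) = 2.
Heap D is a plain Nim heap of size 6, so its Grundy value is 6.
The value of a disjunctive sum is the nim-sum of the parts.
Combined value = 1 XOR 0 XOR 2 XOR 6 = 5.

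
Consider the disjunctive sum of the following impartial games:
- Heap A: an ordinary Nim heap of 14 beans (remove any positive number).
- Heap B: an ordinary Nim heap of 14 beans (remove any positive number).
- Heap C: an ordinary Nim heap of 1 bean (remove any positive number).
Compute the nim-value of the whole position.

Heap A is a plain Nim heap of size 14, so its Grundy value is 14.
Heap B is a plain Nim heap of size 14, so its Grundy value is 14.
Heap C is a plain Nim heap of size 1, so its Grundy value is 1.
By the Sprague-Grundy theorem, the Grundy value of a sum of independent games is the XOR of the component values.
Combined value = 14 ⊕ 14 ⊕ 1 = 1.

1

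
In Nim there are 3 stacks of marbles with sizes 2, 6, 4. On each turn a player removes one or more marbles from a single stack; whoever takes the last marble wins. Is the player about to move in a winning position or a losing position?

Losing position

Compute the nim-sum pairwise:
2 XOR 6 = 4
4 XOR 4 = 0
The nim-sum is 0, so this is a P-position: the player to move is in a losing position under optimal play.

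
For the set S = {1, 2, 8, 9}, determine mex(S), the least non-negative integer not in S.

0

0 is not in the set, so the mex is 0.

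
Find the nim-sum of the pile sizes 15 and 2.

Compute the nim-sum pairwise:
15 XOR 2 = 13

13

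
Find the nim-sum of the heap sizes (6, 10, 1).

Bitwise XOR of the heap sizes:
  0110  (6)
  1010  (10)
  0001  (1)
  ----
  1101  (13)

13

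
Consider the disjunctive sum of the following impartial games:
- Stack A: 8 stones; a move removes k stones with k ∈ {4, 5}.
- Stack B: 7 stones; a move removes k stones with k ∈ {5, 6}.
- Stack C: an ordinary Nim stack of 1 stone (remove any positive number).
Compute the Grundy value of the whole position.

2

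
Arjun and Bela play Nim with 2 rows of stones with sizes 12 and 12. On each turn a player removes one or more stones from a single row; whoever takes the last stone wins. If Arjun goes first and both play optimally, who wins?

Bela wins

Write each in binary and XOR column by column:
  1100  (12)
  1100  (12)
  ----
  0000  (0)
The nim-sum is 0, so this is a P-position: the player to move is in a losing position under optimal play; Arjun is about to move from it and so loses — Bela wins.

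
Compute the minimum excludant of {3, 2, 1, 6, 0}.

The values 0, 1, 2, 3 are all present; 4 is the first non-negative integer missing from the set.

4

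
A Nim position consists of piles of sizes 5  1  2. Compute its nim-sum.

6

Compute the nim-sum pairwise:
5 XOR 1 = 4
4 XOR 2 = 6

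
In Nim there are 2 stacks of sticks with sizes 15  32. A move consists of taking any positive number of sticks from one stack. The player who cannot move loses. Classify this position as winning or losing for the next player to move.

Nim-sum: 15 ^ 32 = 47.
The nim-sum is 47 ≠ 0, so this is an N-position: the player to move can win.

Winning position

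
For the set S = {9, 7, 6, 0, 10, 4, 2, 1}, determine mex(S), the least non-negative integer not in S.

The values 0, 1, 2 are all present; 3 is the first non-negative integer missing from the set.

3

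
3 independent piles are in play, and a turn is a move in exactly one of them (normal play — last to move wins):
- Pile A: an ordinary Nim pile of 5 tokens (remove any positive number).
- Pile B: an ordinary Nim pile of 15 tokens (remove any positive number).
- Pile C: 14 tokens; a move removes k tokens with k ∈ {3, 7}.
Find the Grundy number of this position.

11

Pile A is a plain Nim pile of size 5, so its Grundy value is 5.
Pile B is a plain Nim pile of size 15, so its Grundy value is 15.
Build the Grundy sequence for pile C with g(k) = mex{g(k−s) : s ∈ {3, 7}, s ≤ k}:
k:     0  1  2  3  4  5  6  7  8  9 10 11 12 13 14
g(k):  0  0  0  1  1  1  0  2  2  1  0  0  0  1  1
So g(14) = 1.
By the Sprague-Grundy theorem, the Grundy value of a sum of independent games is the XOR of the component values.
Combined value = 5 XOR 15 XOR 1 = 11.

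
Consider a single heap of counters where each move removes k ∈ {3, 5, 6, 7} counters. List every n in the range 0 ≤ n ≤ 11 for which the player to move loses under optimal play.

Compute g(0), g(1), … for moves {3, 5, 6, 7}:
g(0) = mex{} = 0
g(1) = mex{} = 0
g(2) = mex{} = 0
g(3) = mex{0} = 1
g(4) = mex{0} = 1
g(5) = mex{0} = 1
g(6) = mex{0,1} = 2
g(7) = mex{0,1} = 2
g(8) = mex{0,1} = 2
g(9) = mex{0,1,2} = 3
g(10) = mex{1,2} = 0
g(11) = mex{1,2} = 0
The P-positions (g = 0) in 0..11 are 0, 1, 2, 10, 11.

0, 1, 2, 10, 11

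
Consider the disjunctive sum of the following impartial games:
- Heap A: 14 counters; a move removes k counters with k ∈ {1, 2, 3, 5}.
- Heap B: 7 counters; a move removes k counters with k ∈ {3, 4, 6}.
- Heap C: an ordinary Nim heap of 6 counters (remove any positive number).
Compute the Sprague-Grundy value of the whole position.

For heap A, compute g(0), g(1), … with moves {1, 2, 3, 5}:
g(0) = mex{} = 0
g(1) = mex{0} = 1
g(2) = mex{0,1} = 2
g(3) = mex{0,1,2} = 3
g(4) = mex{1,2,3} = 0
g(5) = mex{0,2,3} = 1
g(6) = mex{0,1,3} = 2
g(7) = mex{0,1,2} = 3
g(8) = mex{1,2,3} = 0
g(9) = mex{0,2,3} = 1
g(10) = mex{0,1,3} = 2
g(11) = mex{0,1,2} = 3
g(12) = mex{1,2,3} = 0
g(13) = mex{0,2,3} = 1
g(14) = mex{0,1,3} = 2
So g(14) = 2.
Build the Grundy sequence for heap B with g(k) = mex{g(k−s) : s ∈ {3, 4, 6}, s ≤ k}:
k:     0  1  2  3  4  5  6  7
g(k):  0  0  0  1  1  1  2  2
So g(7) = 2.
Heap C is a plain Nim heap of size 6, so its Grundy value is 6.
By the Sprague-Grundy theorem, the Grundy value of a sum of independent games is the XOR of the component values.
Combined value = 2 XOR 2 XOR 6 = 6.

6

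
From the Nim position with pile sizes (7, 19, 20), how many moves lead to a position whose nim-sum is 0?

0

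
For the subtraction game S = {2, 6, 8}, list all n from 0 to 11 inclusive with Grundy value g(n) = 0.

0, 1, 4, 5

Build the Grundy sequence with g(k) = mex{g(k−s) : s ∈ {2, 6, 8}, s ≤ k}:
k:     0  1  2  3  4  5  6  7  8  9 10 11
g(k):  0  0  1  1  0  0  1  1  2  2  3  3
The P-positions (g = 0) in 0..11 are 0, 1, 4, 5.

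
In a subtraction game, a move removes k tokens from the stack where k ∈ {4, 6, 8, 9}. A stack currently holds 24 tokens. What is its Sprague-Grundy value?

2

Grundy values for subtraction set {4, 6, 8, 9}:
k:     0  1  2  3  4  5  6  7  8  9 10 11 12 13 14 15 16 17 18 19 20 21 22 23 24
g(k):  0  0  0  0  1  1  1  1  2  2  2  2  3  0  0  0  0  1  1  1  1  2  2  2  2
So g(24) = 2.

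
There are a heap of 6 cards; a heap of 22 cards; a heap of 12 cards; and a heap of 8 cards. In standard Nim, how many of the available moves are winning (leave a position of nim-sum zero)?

1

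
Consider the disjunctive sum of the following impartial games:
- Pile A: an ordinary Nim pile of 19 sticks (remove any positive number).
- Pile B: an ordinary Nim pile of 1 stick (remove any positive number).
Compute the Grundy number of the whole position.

18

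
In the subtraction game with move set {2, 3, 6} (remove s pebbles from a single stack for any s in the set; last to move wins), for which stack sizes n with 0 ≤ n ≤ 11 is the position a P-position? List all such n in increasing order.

0, 1, 5, 9, 10

Build the Grundy sequence with g(k) = mex{g(k−s) : s ∈ {2, 3, 6}, s ≤ k}:
k:     0  1  2  3  4  5  6  7  8  9 10 11
g(k):  0  0  1  1  2  0  3  1  2  0  0  1
The P-positions (g = 0) in 0..11 are 0, 1, 5, 9, 10.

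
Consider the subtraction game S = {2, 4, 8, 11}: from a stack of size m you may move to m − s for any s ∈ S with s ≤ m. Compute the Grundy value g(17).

2

Compute g(0), g(1), … for moves {2, 4, 8, 11}:
k:     0  1  2  3  4  5  6  7  8  9 10 11 12 13 14 15 16 17
g(k):  0  0  1  1  2  2  0  0  1  1  2  2  3  0  4  1  0  2
So g(17) = 2.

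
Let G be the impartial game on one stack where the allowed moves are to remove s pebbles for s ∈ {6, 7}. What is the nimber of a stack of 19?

1

Grundy values for subtraction set {6, 7}:
k:     0  1  2  3  4  5  6  7  8  9 10 11 12 13 14 15 16 17 18 19
g(k):  0  0  0  0  0  0  1  1  1  1  1  1  2  0  0  0  0  0  0  1
So g(19) = 1.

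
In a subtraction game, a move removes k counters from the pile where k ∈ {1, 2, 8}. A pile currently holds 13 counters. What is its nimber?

1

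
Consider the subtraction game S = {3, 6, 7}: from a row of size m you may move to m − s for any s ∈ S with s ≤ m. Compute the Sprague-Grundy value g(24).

1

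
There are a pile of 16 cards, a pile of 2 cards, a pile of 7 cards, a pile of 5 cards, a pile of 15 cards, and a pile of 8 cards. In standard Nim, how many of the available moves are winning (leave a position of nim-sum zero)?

1

In binary:
  10000  (16)
  00010  (2)
  00111  (7)
  00101  (5)
  01111  (15)
  01000  (8)
  -----
  10111  (23)
The overall nim-sum is X = 23. A pile of size p has a winning move iff p XOR X < p (reduce it to p XOR X).
  16: 16 XOR 23 = 7 < 16 — winning move (to 7).
  2: 2 XOR 23 = 21 ≥ 2 — no move.
  7: 7 XOR 23 = 16 ≥ 7 — no move.
  5: 5 XOR 23 = 18 ≥ 5 — no move.
  15: 15 XOR 23 = 24 ≥ 15 — no move.
  8: 8 XOR 23 = 31 ≥ 8 — no move.
That gives 1 winning move.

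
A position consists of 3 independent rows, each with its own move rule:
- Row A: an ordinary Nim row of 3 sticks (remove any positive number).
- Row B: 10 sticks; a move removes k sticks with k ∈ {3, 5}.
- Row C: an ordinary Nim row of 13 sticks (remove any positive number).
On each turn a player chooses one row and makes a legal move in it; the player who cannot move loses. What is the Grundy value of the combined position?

14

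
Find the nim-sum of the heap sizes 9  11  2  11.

11

Write each in binary and XOR column by column:
  1001  (9)
  1011  (11)
  0010  (2)
  1011  (11)
  ----
  1011  (11)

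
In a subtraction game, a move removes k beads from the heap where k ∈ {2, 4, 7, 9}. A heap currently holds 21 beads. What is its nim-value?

2

Compute g(0), g(1), … for moves {2, 4, 7, 9}:
k:     0  1  2  3  4  5  6  7  8  9 10 11 12 13 14 15 16 17 18 19 20 21
g(k):  0  0  1  1  2  2  0  3  1  4  2  0  0  1  1  2  2  0  3  1  4  2
So g(21) = 2.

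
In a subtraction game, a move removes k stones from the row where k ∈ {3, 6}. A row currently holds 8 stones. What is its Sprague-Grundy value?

2

Compute g(0), g(1), … for moves {3, 6}:
g(0) = mex{} = 0
g(1) = mex{} = 0
g(2) = mex{} = 0
g(3) = mex{0} = 1
g(4) = mex{0} = 1
g(5) = mex{0} = 1
g(6) = mex{0,1} = 2
g(7) = mex{0,1} = 2
g(8) = mex{0,1} = 2
So g(8) = 2.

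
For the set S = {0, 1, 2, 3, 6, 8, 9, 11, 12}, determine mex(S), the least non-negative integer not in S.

The values 0, 1, 2, 3 are all present; 4 is the first non-negative integer missing from the set.

4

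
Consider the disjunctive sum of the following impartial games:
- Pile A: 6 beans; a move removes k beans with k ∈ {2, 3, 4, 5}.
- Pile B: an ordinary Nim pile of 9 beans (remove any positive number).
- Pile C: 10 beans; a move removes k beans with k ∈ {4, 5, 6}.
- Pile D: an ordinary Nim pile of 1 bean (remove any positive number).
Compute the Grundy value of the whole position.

11

For pile A, compute g(0), g(1), … with moves {2, 3, 4, 5}:
g(0) = mex{} = 0
g(1) = mex{} = 0
g(2) = mex{0} = 1
g(3) = mex{0} = 1
g(4) = mex{0,1} = 2
g(5) = mex{0,1} = 2
g(6) = mex{0,1,2} = 3
So g(6) = 3.
Pile B is a plain Nim pile of size 9, so its Grundy value is 9.
Grundy values for pile C (subtraction set {4, 5, 6}):
k:     0  1  2  3  4  5  6  7  8  9 10
g(k):  0  0  0  0  1  1  1  1  2  2  0
So g(10) = 0.
Pile D is a plain Nim pile of size 1, so its Grundy value is 1.
By the Sprague-Grundy theorem, the Grundy value of a sum of independent games is the XOR of the component values.
Combined value = 3 ⊕ 9 ⊕ 0 ⊕ 1 = 11.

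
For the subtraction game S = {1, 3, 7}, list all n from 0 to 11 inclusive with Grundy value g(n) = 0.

0, 2, 4, 6, 8, 10

Grundy values for subtraction set {1, 3, 7}:
g(0) = mex{} = 0
g(1) = mex{0} = 1
g(2) = mex{1} = 0
g(3) = mex{0} = 1
g(4) = mex{1} = 0
g(5) = mex{0} = 1
g(6) = mex{1} = 0
g(7) = mex{0} = 1
g(8) = mex{1} = 0
g(9) = mex{0} = 1
g(10) = mex{1} = 0
g(11) = mex{0} = 1
The P-positions (g = 0) in 0..11 are 0, 2, 4, 6, 8, 10.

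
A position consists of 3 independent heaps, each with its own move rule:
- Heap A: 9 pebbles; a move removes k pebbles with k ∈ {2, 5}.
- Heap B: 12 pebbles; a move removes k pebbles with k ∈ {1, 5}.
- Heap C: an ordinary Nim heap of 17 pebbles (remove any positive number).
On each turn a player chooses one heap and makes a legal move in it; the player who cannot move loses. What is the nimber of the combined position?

Build the Grundy sequence for heap A with g(k) = mex{g(k−s) : s ∈ {2, 5}, s ≤ k}:
k:     0  1  2  3  4  5  6  7  8  9
g(k):  0  0  1  1  0  2  1  0  0  1
So g(9) = 1.
Grundy values for heap B (subtraction set {1, 5}):
k:     0  1  2  3  4  5  6  7  8  9 10 11 12
g(k):  0  1  0  1  0  1  0  1  0  1  0  1  0
So g(12) = 0.
Heap C is a plain Nim heap of size 17, so its Grundy value is 17.
The value of a disjunctive sum is the nim-sum of the parts.
Combined value = 1 XOR 0 XOR 17 = 16.

16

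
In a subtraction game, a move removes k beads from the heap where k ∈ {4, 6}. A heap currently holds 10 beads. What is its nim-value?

0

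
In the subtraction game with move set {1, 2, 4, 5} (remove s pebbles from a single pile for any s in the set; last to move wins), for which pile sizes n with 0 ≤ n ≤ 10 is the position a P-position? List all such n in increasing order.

0, 3, 6, 9

Compute g(0), g(1), … for moves {1, 2, 4, 5}:
g(0) = mex{} = 0
g(1) = mex{0} = 1
g(2) = mex{0,1} = 2
g(3) = mex{1,2} = 0
g(4) = mex{0,2} = 1
g(5) = mex{0,1} = 2
g(6) = mex{1,2} = 0
g(7) = mex{0,2} = 1
g(8) = mex{0,1} = 2
g(9) = mex{1,2} = 0
g(10) = mex{0,2} = 1
The P-positions (g = 0) in 0..10 are 0, 3, 6, 9.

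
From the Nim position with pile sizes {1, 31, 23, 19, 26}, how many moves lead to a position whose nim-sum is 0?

0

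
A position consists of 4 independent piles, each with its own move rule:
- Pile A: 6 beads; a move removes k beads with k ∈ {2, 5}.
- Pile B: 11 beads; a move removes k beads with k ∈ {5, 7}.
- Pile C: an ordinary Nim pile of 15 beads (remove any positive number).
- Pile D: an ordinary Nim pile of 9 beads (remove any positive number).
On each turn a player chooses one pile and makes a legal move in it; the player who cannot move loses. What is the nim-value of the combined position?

Grundy values for pile A (subtraction set {2, 5}):
g(0) = mex{} = 0
g(1) = mex{} = 0
g(2) = mex{0} = 1
g(3) = mex{0} = 1
g(4) = mex{1} = 0
g(5) = mex{0,1} = 2
g(6) = mex{0} = 1
So g(6) = 1.
Grundy values for pile B (subtraction set {5, 7}):
g(0) = mex{} = 0
g(1) = mex{} = 0
g(2) = mex{} = 0
g(3) = mex{} = 0
g(4) = mex{} = 0
g(5) = mex{0} = 1
g(6) = mex{0} = 1
g(7) = mex{0} = 1
g(8) = mex{0} = 1
g(9) = mex{0} = 1
g(10) = mex{0,1} = 2
g(11) = mex{0,1} = 2
So g(11) = 2.
Pile C is a plain Nim pile of size 15, so its Grundy value is 15.
Pile D is a plain Nim pile of size 9, so its Grundy value is 9.
The value of a disjunctive sum is the nim-sum of the parts.
Combined value = 1 XOR 2 XOR 15 XOR 9 = 5.

5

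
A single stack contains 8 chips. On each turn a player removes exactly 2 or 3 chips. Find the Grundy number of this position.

Build the Grundy sequence with g(k) = mex{g(k−s) : s ∈ {2, 3}, s ≤ k}:
g(0) = mex{} = 0
g(1) = mex{} = 0
g(2) = mex{0} = 1
g(3) = mex{0} = 1
g(4) = mex{0,1} = 2
g(5) = mex{1} = 0
g(6) = mex{1,2} = 0
g(7) = mex{0,2} = 1
g(8) = mex{0} = 1
So g(8) = 1.

1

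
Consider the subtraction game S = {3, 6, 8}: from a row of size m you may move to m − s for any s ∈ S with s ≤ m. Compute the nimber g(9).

Build the Grundy sequence with g(k) = mex{g(k−s) : s ∈ {3, 6, 8}, s ≤ k}:
k:     0  1  2  3  4  5  6  7  8  9
g(k):  0  0  0  1  1  1  2  2  2  3
So g(9) = 3.

3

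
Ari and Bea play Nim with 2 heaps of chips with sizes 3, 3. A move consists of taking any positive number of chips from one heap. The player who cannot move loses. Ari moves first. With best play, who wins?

Compute the nim-sum pairwise:
3 ^ 3 = 0
The nim-sum is 0, so this is a P-position: the player to move is in a losing position under optimal play; Ari is about to move from it and so loses — Bea wins.

Bea wins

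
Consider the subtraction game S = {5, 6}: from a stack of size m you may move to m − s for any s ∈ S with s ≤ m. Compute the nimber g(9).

1

Compute g(0), g(1), … for moves {5, 6}:
g(0) = mex{} = 0
g(1) = mex{} = 0
g(2) = mex{} = 0
g(3) = mex{} = 0
g(4) = mex{} = 0
g(5) = mex{0} = 1
g(6) = mex{0} = 1
g(7) = mex{0} = 1
g(8) = mex{0} = 1
g(9) = mex{0} = 1
So g(9) = 1.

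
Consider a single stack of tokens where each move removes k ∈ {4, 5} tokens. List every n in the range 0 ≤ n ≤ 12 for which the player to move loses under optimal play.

0, 1, 2, 3, 9, 10, 11, 12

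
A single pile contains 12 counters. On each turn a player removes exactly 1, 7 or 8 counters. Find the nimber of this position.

Compute g(0), g(1), … for moves {1, 7, 8}:
k:     0  1  2  3  4  5  6  7  8  9 10 11 12
g(k):  0  1  0  1  0  1  0  1  2  3  2  3  2
So g(12) = 2.

2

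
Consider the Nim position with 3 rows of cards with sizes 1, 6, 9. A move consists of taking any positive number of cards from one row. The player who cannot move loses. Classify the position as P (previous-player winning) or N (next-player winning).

Nim-sum: 1 XOR 6 XOR 9 = 14.
The nim-sum is 14 ≠ 0, so this is an N-position: the player to move can win.

N-position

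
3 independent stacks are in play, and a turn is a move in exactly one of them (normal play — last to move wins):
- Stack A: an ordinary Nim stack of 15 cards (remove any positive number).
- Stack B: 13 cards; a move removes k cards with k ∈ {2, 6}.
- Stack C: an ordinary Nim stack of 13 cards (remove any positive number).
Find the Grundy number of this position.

2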